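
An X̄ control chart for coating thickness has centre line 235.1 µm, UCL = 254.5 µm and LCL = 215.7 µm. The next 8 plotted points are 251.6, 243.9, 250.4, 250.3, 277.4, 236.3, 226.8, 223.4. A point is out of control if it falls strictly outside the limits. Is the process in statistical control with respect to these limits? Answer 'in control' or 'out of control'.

out of control

Compare each point to [215.7, 254.5]: sample 5 = 277.4 > UCL.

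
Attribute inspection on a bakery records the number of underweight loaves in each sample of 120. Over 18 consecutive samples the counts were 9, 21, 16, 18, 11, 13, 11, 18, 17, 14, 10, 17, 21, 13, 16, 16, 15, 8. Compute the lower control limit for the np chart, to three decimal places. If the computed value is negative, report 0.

3.903

p̄ = Σdᵢ / (k·n) = 264 / (18 × 120) = 0.12222
LCL = np̄ − 3·√(np̄(1−p̄)) = 14.6667 − 3 × 3.5880 = 3.9025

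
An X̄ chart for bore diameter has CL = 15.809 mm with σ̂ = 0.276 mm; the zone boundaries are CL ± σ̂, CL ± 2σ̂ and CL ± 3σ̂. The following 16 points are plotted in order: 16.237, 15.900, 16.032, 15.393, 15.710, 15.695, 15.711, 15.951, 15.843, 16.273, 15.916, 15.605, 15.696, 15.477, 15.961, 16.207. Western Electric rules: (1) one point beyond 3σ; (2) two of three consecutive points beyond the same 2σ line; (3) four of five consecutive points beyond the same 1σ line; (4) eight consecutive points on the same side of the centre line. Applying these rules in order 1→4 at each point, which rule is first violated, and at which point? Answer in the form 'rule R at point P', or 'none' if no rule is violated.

none

Zone of each point (C = within 1σ̂, B = 1σ̂–2σ̂, A = 2σ̂–3σ̂, * = beyond 3σ̂; sign = side of CL): 1:+B, 2:+C, 3:+C, 4:-B, 5:-C, 6:-C, 7:-C, 8:+C, 9:+C, 10:+B, 11:+C, 12:-C, 13:-C, 14:-B, 15:+C, 16:+B
No rule fires across all 16 points.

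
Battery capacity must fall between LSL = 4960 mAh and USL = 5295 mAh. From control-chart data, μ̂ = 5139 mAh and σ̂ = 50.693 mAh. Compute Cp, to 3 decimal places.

Cp = (USL − LSL) / (6σ̂) = (5295 − 4960) / (6 × 50.693) = 335.0000 / 304.1580 = 1.1014

1.101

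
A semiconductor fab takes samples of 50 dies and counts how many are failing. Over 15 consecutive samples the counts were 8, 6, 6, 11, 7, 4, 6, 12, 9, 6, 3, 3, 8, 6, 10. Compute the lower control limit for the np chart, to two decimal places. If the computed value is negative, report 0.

0.00

p̄ = Σdᵢ / (k·n) = 105 / (15 × 50) = 0.14000
LCL = np̄ − 3·√(np̄(1−p̄)) = 7.0000 − 3 × 2.4536 = -0.3607 → 0 (negative, so LCL = 0)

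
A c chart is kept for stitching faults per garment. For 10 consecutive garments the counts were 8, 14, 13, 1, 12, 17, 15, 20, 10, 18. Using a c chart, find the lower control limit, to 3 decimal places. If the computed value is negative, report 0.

2.067

c̄ = (8 + 14 + 13 + 1 + 12 + 17 + 15 + 20 + 10 + 18) / 10 = 128 / 10 = 12.8000
LCL = c̄ − 3√c̄ = 12.8000 − 3 × 3.5777 = 2.0669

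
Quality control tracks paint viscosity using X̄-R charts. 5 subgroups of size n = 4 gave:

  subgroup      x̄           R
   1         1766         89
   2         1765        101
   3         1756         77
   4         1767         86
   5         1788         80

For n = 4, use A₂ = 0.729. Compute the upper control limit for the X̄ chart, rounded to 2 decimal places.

1831.53

X̄̄ = (1766 + 1765 + 1756 + 1767 + 1788) / 5 = 8842.0000 / 5 = 1768.4000
R̄ = (89 + 101 + 77 + 86 + 80) / 5 = 433.0000 / 5 = 86.6000
UCL = X̄̄ + A₂·R̄ = 1768.4000 + 0.729 × 86.6000 = 1831.5314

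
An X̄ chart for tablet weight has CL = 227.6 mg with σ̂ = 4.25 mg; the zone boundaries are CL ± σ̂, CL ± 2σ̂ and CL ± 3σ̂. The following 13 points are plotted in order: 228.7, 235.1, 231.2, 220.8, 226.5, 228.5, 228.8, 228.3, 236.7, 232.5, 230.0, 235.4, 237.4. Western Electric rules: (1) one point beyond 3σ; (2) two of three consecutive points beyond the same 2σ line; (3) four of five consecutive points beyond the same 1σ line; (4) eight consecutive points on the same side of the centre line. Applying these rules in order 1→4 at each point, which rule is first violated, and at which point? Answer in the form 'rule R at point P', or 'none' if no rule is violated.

Zone of each point (C = within 1σ̂, B = 1σ̂–2σ̂, A = 2σ̂–3σ̂, * = beyond 3σ̂; sign = side of CL): 1:+C, 2:+B, 3:+C, 4:-B, 5:-C, 6:+C, 7:+C, 8:+C, 9:+A, 10:+B, 11:+C, 12:+B, 13:+A
Rule 3 (four of five consecutive points beyond the same 1σ limit) is satisfied at point 13.

rule 3 at point 13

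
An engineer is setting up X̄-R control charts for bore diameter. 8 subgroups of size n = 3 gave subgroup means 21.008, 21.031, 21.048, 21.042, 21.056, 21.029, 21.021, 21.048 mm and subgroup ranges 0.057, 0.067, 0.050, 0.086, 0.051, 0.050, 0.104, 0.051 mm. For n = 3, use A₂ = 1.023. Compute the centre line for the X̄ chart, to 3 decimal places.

X̄̄ = (21.008 + 21.031 + 21.048 + 21.042 + 21.056 + 21.029 + 21.021 + 21.048) / 8 = 168.2830 / 8 = 21.0354
CL = X̄̄ = 21.0354

21.035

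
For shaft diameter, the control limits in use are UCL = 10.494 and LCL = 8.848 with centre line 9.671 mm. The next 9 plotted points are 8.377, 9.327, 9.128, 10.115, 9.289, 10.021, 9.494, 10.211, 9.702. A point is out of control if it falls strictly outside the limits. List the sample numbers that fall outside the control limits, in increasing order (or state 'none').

Compare each point to [8.848, 10.494]: sample 1 = 8.377 < LCL.

1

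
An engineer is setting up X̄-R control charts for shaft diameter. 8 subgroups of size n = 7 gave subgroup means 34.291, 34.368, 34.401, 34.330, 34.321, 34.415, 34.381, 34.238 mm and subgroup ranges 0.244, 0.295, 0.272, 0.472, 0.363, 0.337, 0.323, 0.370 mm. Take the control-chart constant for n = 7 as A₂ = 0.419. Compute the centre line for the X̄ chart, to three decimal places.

X̄̄ = (34.291 + 34.368 + 34.401 + 34.330 + 34.321 + 34.415 + 34.381 + 34.238) / 8 = 274.7450 / 8 = 34.3431
CL = X̄̄ = 34.3431

34.343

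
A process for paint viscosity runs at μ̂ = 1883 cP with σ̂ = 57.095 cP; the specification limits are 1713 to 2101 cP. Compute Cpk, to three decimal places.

Cpu = (USL − μ̂) / (3σ̂) = (2101 − 1883) / (3 × 57.095) = 1.2727; Cpl = (μ̂ − LSL) / (3σ̂) = (1883 − 1713) / (3 × 57.095) = 0.9925; Cpk = min(Cpu, Cpl) = 0.9925

0.992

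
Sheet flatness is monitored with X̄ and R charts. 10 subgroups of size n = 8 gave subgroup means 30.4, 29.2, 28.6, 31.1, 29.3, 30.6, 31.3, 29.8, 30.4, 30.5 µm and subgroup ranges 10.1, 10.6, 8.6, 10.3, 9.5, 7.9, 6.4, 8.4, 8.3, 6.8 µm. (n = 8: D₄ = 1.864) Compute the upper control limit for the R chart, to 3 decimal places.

R̄ = (10.1 + 10.6 + 8.6 + 10.3 + 9.5 + 7.9 + 6.4 + 8.4 + 8.3 + 6.8) / 10 = 86.9000 / 10 = 8.6900
UCL_R = D₄·R̄ = 1.864 × 8.6900 = 16.1982

16.198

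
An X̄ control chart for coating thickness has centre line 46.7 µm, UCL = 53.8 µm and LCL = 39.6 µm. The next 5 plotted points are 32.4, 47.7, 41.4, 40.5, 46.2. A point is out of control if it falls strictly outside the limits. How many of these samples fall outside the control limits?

Compare each point to [39.6, 53.8]: sample 1 = 32.4 < LCL.

1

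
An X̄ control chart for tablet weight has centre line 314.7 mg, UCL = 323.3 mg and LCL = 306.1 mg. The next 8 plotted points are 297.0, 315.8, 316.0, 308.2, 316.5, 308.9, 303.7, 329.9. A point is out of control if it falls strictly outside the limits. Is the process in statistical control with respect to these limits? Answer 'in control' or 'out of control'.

Compare each point to [306.1, 323.3]: sample 1 = 297.0 < LCL; sample 7 = 303.7 < LCL; sample 8 = 329.9 > UCL.

out of control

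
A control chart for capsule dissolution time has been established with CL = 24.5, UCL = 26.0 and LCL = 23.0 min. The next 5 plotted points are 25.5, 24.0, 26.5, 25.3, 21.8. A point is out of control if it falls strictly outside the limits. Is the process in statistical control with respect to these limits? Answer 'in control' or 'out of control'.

out of control

Compare each point to [23.0, 26.0]: sample 3 = 26.5 > UCL; sample 5 = 21.8 < LCL.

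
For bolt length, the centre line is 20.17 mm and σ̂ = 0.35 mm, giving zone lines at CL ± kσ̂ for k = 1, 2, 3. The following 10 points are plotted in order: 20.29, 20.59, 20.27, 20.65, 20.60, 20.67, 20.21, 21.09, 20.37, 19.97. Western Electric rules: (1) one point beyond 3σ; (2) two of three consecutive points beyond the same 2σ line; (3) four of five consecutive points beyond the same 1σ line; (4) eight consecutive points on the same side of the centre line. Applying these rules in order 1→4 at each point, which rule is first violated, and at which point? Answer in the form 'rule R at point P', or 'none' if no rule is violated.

rule 3 at point 6

Zone of each point (C = within 1σ̂, B = 1σ̂–2σ̂, A = 2σ̂–3σ̂, * = beyond 3σ̂; sign = side of CL): 1:+C, 2:+B, 3:+C, 4:+B, 5:+B, 6:+B, 7:+C, 8:+A, 9:+C, 10:-C
Rule 3 (four of five consecutive points beyond the same 1σ limit) is satisfied at point 6.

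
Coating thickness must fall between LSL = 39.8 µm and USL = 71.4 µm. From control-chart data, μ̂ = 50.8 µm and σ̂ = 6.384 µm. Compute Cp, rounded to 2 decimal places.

0.82

Cp = (USL − LSL) / (6σ̂) = (71.4 − 39.8) / (6 × 6.384) = 31.6000 / 38.3040 = 0.8250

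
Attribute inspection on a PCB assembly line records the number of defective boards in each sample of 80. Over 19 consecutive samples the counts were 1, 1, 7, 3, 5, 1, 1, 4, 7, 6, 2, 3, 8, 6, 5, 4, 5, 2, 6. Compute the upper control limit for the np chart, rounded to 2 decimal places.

9.94

p̄ = Σdᵢ / (k·n) = 77 / (19 × 80) = 0.05066
UCL = np̄ + 3·√(np̄(1−p̄)) = 4.0526 + 3 × √(4.0526×0.94934) = 4.0526 + 3 × 1.9615 = 9.9370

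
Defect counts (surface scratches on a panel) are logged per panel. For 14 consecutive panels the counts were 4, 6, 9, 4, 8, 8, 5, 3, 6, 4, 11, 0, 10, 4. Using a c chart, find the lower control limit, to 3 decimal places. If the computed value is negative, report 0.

c̄ = (4 + 6 + 9 + 4 + 8 + 8 + 5 + 3 + 6 + 4 + 11 + 0 + 10 + 4) / 14 = 82 / 14 = 5.8571
LCL = c̄ − 3√c̄ = 5.8571 − 3 × 2.4202 = -1.4033 → 0 (cannot be negative)

0.000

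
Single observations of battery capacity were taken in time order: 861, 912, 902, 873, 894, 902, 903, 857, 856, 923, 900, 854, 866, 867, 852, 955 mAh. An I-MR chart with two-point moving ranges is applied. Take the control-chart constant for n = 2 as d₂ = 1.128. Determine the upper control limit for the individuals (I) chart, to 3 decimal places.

963.013

X̄ = (861 + 912 + 902 + 873 + 894 + 902 + 903 + 857 + 856 + 923 + 900 + 854 + 866 + 867 + 852 + 955) / 16 = 886.0625
Moving ranges: 51, 10, 29, 21, 8, 1, 46, 1, 67, 23, 46, 12, 1, 15, 103; M̄R̄ = 434.0000 / 15 = 28.9333
UCL = X̄ + 3·M̄R̄/d₂ = 886.0625 + 3 × 28.9333 / 1.128 = 963.0129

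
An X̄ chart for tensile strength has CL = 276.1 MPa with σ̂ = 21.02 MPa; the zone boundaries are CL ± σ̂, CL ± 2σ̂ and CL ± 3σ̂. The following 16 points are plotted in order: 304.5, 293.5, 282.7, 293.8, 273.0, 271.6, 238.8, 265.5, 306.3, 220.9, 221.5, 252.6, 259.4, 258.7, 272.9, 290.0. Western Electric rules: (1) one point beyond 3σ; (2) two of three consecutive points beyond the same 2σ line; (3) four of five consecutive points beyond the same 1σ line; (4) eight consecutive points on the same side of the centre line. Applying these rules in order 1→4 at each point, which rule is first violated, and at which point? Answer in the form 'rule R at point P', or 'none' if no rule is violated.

Zone of each point (C = within 1σ̂, B = 1σ̂–2σ̂, A = 2σ̂–3σ̂, * = beyond 3σ̂; sign = side of CL): 1:+B, 2:+C, 3:+C, 4:+C, 5:-C, 6:-C, 7:-B, 8:-C, 9:+B, 10:-A, 11:-A, 12:-B, 13:-C, 14:-C, 15:-C, 16:+C
Rule 2 (two of three consecutive points beyond the same 2σ limit) is satisfied at point 11.

rule 2 at point 11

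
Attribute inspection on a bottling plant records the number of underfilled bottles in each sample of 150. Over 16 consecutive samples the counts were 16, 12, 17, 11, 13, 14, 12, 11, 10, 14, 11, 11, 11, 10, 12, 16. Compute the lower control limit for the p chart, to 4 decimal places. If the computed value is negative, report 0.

p̄ = Σdᵢ / (k·n) = 201 / (16 × 150) = 0.08375
LCL = p̄ − 3·√(p̄(1−p̄)/n) = 0.08375 − 3 × 0.02262 = 0.01590

0.0159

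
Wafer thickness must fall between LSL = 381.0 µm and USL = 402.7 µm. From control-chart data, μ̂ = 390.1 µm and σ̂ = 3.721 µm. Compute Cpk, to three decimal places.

Cpu = (USL − μ̂) / (3σ̂) = (402.7 − 390.1) / (3 × 3.721) = 1.1287; Cpl = (μ̂ − LSL) / (3σ̂) = (390.1 − 381.0) / (3 × 3.721) = 0.8152; Cpk = min(Cpu, Cpl) = 0.8152

0.815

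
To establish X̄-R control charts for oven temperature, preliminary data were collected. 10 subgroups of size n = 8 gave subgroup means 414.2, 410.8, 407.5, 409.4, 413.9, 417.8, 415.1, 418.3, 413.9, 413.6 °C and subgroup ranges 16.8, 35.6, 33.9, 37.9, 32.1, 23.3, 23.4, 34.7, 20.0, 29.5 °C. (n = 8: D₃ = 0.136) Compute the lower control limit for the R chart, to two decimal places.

3.91

R̄ = (16.8 + 35.6 + 33.9 + 37.9 + 32.1 + 23.3 + 23.4 + 34.7 + 20.0 + 29.5) / 10 = 287.2000 / 10 = 28.7200
LCL_R = D₃·R̄ = 0.136 × 28.7200 = 3.9059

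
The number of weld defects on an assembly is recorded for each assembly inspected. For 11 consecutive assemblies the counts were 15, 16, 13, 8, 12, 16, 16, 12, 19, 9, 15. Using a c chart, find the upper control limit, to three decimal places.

24.842

c̄ = (15 + 16 + 13 + 8 + 12 + 16 + 16 + 12 + 19 + 9 + 15) / 11 = 151 / 11 = 13.7273
UCL = c̄ + 3√c̄ = 13.7273 + 3 × √13.7273 = 13.7273 + 3 × 3.7050 = 24.8424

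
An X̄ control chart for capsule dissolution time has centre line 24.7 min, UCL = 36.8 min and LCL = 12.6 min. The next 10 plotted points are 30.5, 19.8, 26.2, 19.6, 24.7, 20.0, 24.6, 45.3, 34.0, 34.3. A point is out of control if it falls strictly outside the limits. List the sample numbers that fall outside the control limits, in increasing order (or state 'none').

8

Compare each point to [12.6, 36.8]: sample 8 = 45.3 > UCL.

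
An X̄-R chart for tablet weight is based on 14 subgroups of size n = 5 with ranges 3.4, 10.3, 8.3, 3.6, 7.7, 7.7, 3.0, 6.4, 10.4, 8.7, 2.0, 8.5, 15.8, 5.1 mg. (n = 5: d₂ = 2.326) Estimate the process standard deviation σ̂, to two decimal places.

R̄ = (3.4 + 10.3 + 8.3 + 3.6 + 7.7 + 7.7 + 3.0 + 6.4 + 10.4 + 8.7 + 2.0 + 8.5 + 15.8 + 5.1) / 14 = 7.2071
σ̂ = R̄ / d₂ = 7.2071 / 2.326 = 3.0985

3.10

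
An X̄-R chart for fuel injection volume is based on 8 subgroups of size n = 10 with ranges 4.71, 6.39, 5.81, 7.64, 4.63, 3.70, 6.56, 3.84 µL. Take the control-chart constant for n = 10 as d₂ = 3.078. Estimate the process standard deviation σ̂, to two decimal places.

1.76

R̄ = (4.71 + 6.39 + 5.81 + 7.64 + 4.63 + 3.70 + 6.56 + 3.84) / 8 = 5.4100
σ̂ = R̄ / d₂ = 5.4100 / 3.078 = 1.7576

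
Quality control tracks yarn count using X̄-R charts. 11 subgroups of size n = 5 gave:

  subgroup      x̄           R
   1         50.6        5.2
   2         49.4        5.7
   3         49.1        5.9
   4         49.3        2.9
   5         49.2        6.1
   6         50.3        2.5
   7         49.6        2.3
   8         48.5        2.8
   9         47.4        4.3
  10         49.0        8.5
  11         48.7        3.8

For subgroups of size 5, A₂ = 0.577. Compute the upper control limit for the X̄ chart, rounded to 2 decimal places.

51.81

X̄̄ = (50.6 + 49.4 + 49.1 + 49.3 + 49.2 + 50.3 + 49.6 + 48.5 + 47.4 + 49.0 + 48.7) / 11 = 541.1000 / 11 = 49.1909
R̄ = (5.2 + 5.7 + 5.9 + 2.9 + 6.1 + 2.5 + 2.3 + 2.8 + 4.3 + 8.5 + 3.8) / 11 = 50.0000 / 11 = 4.5455
UCL = X̄̄ + A₂·R̄ = 49.1909 + 0.577 × 4.5455 = 51.8136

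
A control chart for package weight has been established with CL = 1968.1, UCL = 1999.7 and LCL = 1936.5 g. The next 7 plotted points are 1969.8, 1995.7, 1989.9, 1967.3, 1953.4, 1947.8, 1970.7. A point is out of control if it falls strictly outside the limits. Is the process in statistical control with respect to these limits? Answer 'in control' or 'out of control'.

All 7 points lie within [1936.5, 1999.7].

in control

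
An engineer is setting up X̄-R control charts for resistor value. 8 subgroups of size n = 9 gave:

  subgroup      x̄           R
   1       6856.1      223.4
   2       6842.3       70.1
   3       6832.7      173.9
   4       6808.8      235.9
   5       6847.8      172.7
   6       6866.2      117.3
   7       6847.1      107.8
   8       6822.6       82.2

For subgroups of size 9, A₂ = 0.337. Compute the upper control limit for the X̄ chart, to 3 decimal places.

6890.297

X̄̄ = (6856.1 + 6842.3 + 6832.7 + 6808.8 + 6847.8 + 6866.2 + 6847.1 + 6822.6) / 8 = 54723.6000 / 8 = 6840.4500
R̄ = (223.4 + 70.1 + 173.9 + 235.9 + 172.7 + 117.3 + 107.8 + 82.2) / 8 = 1183.3000 / 8 = 147.9125
UCL = X̄̄ + A₂·R̄ = 6840.4500 + 0.337 × 147.9125 = 6890.2965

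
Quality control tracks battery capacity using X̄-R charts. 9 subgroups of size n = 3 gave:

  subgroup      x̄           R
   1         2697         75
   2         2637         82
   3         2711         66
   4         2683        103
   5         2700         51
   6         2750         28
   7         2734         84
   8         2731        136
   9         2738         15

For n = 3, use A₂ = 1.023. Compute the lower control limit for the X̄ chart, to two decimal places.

2636.25

X̄̄ = (2697 + 2637 + 2711 + 2683 + 2700 + 2750 + 2734 + 2731 + 2738) / 9 = 24381.0000 / 9 = 2709.0000
R̄ = (75 + 82 + 66 + 103 + 51 + 28 + 84 + 136 + 15) / 9 = 640.0000 / 9 = 71.1111
LCL = X̄̄ − A₂·R̄ = 2709.0000 − 1.023 × 71.1111 = 2636.2533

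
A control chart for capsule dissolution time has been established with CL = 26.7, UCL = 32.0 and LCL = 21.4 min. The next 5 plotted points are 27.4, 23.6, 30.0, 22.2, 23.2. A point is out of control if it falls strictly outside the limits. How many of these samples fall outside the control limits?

All 5 points lie within [21.4, 32.0].

0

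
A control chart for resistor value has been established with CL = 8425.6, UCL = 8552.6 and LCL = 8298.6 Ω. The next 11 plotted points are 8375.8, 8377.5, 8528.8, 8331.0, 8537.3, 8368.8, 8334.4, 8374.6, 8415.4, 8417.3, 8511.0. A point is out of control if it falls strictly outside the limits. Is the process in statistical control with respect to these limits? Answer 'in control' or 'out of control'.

in control

All 11 points lie within [8298.6, 8552.6].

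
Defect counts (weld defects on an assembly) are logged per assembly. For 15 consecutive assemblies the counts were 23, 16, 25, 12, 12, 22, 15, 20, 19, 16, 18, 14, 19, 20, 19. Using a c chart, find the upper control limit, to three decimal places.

30.728

c̄ = (23 + 16 + 25 + 12 + 12 + 22 + 15 + 20 + 19 + 16 + 18 + 14 + 19 + 20 + 19) / 15 = 270 / 15 = 18.0000
UCL = c̄ + 3√c̄ = 18.0000 + 3 × √18.0000 = 18.0000 + 3 × 4.2426 = 30.7279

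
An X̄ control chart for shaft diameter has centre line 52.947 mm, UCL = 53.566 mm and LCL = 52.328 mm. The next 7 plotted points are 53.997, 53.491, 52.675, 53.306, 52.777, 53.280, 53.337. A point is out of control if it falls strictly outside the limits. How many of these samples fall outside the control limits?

Compare each point to [52.328, 53.566]: sample 1 = 53.997 > UCL.

1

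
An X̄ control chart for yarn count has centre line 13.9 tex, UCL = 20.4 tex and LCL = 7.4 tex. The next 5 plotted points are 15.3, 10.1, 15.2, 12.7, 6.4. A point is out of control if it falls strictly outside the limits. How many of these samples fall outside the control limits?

1

Compare each point to [7.4, 20.4]: sample 5 = 6.4 < LCL.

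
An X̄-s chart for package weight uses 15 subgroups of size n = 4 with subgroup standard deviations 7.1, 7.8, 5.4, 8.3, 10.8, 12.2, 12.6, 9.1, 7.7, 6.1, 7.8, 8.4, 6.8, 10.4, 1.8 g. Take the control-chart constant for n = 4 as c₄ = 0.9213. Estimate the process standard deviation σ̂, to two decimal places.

s̄ = (7.1 + 7.8 + 5.4 + 8.3 + 10.8 + 12.2 + 12.6 + 9.1 + 7.7 + 6.1 + 7.8 + 8.4 + 6.8 + 10.4 + 1.8) / 15 = 8.1533
σ̂ = s̄ / c₄ = 8.1533 / 0.9213 = 8.8498

8.85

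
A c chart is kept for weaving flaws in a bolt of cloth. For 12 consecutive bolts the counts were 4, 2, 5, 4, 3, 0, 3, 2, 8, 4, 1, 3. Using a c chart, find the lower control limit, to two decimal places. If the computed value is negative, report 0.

0.00

c̄ = (4 + 2 + 5 + 4 + 3 + 0 + 3 + 2 + 8 + 4 + 1 + 3) / 12 = 39 / 12 = 3.2500
LCL = c̄ − 3√c̄ = 3.2500 − 3 × 1.8028 = -2.1583 → 0 (cannot be negative)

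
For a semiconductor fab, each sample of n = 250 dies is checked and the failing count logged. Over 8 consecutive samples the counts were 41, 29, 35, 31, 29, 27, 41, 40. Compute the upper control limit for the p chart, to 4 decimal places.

p̄ = Σdᵢ / (k·n) = 273 / (8 × 250) = 0.13650
UCL = p̄ + 3·√(p̄(1−p̄)/n) = 0.13650 + 3 × √(0.13650×0.86350/250) = 0.13650 + 3 × 0.02171 = 0.20164

0.2016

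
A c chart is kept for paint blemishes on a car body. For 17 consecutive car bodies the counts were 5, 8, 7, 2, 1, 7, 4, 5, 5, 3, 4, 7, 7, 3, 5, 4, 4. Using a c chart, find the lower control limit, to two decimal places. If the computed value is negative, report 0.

0.00

c̄ = (5 + 8 + 7 + 2 + 1 + 7 + 4 + 5 + 5 + 3 + 4 + 7 + 7 + 3 + 5 + 4 + 4) / 17 = 81 / 17 = 4.7647
LCL = c̄ − 3√c̄ = 4.7647 − 3 × 2.1828 = -1.7838 → 0 (cannot be negative)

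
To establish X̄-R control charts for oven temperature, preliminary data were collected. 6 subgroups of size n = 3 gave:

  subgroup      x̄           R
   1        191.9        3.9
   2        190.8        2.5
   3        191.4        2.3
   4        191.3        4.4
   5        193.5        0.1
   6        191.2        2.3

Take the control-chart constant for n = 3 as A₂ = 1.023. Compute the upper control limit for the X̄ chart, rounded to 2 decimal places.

X̄̄ = (191.9 + 190.8 + 191.4 + 191.3 + 193.5 + 191.2) / 6 = 1150.1000 / 6 = 191.6833
R̄ = (3.9 + 2.5 + 2.3 + 4.4 + 0.1 + 2.3) / 6 = 15.5000 / 6 = 2.5833
UCL = X̄̄ + A₂·R̄ = 191.6833 + 1.023 × 2.5833 = 194.3261

194.33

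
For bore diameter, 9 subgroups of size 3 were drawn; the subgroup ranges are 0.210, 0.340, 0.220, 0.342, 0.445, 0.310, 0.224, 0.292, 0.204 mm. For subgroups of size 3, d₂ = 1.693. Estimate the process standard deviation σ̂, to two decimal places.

0.17

R̄ = (0.210 + 0.340 + 0.220 + 0.342 + 0.445 + 0.310 + 0.224 + 0.292 + 0.204) / 9 = 0.2874
σ̂ = R̄ / d₂ = 0.2874 / 1.693 = 0.1698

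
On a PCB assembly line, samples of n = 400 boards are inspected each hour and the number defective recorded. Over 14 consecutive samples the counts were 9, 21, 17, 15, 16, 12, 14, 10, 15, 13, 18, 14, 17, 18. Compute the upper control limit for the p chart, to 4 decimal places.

p̄ = Σdᵢ / (k·n) = 209 / (14 × 400) = 0.03732
UCL = p̄ + 3·√(p̄(1−p̄)/n) = 0.03732 + 3 × √(0.03732×0.96268/400) = 0.03732 + 3 × 0.00948 = 0.06575

0.0658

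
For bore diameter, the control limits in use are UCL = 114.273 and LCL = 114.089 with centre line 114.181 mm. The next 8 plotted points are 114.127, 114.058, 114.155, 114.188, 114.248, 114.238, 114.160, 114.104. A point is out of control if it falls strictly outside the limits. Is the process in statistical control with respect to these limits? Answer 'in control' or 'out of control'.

out of control

Compare each point to [114.089, 114.273]: sample 2 = 114.058 < LCL.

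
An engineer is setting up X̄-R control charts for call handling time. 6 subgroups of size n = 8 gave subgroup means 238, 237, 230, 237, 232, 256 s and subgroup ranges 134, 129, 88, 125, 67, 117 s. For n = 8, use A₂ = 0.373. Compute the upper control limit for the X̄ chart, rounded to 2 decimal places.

279.36

X̄̄ = (238 + 237 + 230 + 237 + 232 + 256) / 6 = 1430.0000 / 6 = 238.3333
R̄ = (134 + 129 + 88 + 125 + 67 + 117) / 6 = 660.0000 / 6 = 110.0000
UCL = X̄̄ + A₂·R̄ = 238.3333 + 0.373 × 110.0000 = 279.3633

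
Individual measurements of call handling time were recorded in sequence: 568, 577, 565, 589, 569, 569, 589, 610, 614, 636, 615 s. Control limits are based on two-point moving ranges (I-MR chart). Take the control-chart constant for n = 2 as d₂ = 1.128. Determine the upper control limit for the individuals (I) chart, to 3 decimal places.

631.691

X̄ = (568 + 577 + 565 + 589 + 569 + 569 + 589 + 610 + 614 + 636 + 615) / 11 = 591.0000
Moving ranges: 9, 12, 24, 20, 0, 20, 21, 4, 22, 21; M̄R̄ = 153.0000 / 10 = 15.3000
UCL = X̄ + 3·M̄R̄/d₂ = 591.0000 + 3 × 15.3000 / 1.128 = 631.6915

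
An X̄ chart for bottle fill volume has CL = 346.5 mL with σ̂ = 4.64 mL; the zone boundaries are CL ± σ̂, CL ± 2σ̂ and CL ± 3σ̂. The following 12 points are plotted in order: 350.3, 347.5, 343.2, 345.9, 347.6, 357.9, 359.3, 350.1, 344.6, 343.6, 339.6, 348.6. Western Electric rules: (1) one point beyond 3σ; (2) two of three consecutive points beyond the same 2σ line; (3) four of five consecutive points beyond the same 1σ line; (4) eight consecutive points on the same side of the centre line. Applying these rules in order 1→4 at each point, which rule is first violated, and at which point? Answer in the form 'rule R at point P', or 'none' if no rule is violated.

Zone of each point (C = within 1σ̂, B = 1σ̂–2σ̂, A = 2σ̂–3σ̂, * = beyond 3σ̂; sign = side of CL): 1:+C, 2:+C, 3:-C, 4:-C, 5:+C, 6:+A, 7:+A, 8:+C, 9:-C, 10:-C, 11:-B, 12:+C
Rule 2 (two of three consecutive points beyond the same 2σ limit) is satisfied at point 7.

rule 2 at point 7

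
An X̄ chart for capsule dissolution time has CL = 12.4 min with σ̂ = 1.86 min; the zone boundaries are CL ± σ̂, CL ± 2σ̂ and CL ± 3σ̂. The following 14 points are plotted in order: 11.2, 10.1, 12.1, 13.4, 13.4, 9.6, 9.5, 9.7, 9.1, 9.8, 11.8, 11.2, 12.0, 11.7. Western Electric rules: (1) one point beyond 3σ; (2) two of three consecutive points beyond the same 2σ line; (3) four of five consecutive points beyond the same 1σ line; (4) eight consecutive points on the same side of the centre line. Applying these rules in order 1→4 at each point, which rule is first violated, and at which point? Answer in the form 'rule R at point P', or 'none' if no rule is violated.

rule 3 at point 9

Zone of each point (C = within 1σ̂, B = 1σ̂–2σ̂, A = 2σ̂–3σ̂, * = beyond 3σ̂; sign = side of CL): 1:-C, 2:-B, 3:-C, 4:+C, 5:+C, 6:-B, 7:-B, 8:-B, 9:-B, 10:-B, 11:-C, 12:-C, 13:-C, 14:-C
Rule 3 (four of five consecutive points beyond the same 1σ limit) is satisfied at point 9.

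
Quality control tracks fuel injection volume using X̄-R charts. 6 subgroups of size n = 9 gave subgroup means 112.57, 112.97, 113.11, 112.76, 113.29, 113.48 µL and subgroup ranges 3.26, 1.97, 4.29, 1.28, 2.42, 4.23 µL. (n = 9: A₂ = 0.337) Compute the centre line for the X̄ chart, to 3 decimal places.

X̄̄ = (112.57 + 112.97 + 113.11 + 112.76 + 113.29 + 113.48) / 6 = 678.1800 / 6 = 113.0300
CL = X̄̄ = 113.0300

113.030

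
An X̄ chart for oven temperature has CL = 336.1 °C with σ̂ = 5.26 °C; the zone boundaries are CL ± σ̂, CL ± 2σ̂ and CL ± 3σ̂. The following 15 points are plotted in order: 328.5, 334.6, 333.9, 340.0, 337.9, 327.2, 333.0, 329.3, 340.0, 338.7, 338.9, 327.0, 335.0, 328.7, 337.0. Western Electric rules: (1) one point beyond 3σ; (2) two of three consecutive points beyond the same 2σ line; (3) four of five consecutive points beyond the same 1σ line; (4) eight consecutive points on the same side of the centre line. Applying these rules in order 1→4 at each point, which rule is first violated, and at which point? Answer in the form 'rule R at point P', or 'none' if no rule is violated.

Zone of each point (C = within 1σ̂, B = 1σ̂–2σ̂, A = 2σ̂–3σ̂, * = beyond 3σ̂; sign = side of CL): 1:-B, 2:-C, 3:-C, 4:+C, 5:+C, 6:-B, 7:-C, 8:-B, 9:+C, 10:+C, 11:+C, 12:-B, 13:-C, 14:-B, 15:+C
No rule fires across all 15 points.

none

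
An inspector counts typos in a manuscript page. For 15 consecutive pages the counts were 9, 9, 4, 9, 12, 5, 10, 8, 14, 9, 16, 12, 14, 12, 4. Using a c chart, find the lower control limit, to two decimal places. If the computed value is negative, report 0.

c̄ = (9 + 9 + 4 + 9 + 12 + 5 + 10 + 8 + 14 + 9 + 16 + 12 + 14 + 12 + 4) / 15 = 147 / 15 = 9.8000
LCL = c̄ − 3√c̄ = 9.8000 − 3 × 3.1305 = 0.4085

0.41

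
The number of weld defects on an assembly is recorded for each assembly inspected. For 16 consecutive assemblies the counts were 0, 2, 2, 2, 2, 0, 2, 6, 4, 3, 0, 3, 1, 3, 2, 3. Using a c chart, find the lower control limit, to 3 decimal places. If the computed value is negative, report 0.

c̄ = (0 + 2 + 2 + 2 + 2 + 0 + 2 + 6 + 4 + 3 + 0 + 3 + 1 + 3 + 2 + 3) / 16 = 35 / 16 = 2.1875
LCL = c̄ − 3√c̄ = 2.1875 − 3 × 1.4790 = -2.2496 → 0 (cannot be negative)

0.000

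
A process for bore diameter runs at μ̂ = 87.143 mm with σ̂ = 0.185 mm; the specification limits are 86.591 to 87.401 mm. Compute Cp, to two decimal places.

Cp = (USL − LSL) / (6σ̂) = (87.401 − 86.591) / (6 × 0.185) = 0.8100 / 1.1100 = 0.7297

0.73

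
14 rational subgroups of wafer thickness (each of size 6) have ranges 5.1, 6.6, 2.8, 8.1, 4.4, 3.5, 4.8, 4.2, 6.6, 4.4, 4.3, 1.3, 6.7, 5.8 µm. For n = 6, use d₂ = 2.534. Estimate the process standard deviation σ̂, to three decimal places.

R̄ = (5.1 + 6.6 + 2.8 + 8.1 + 4.4 + 3.5 + 4.8 + 4.2 + 6.6 + 4.4 + 4.3 + 1.3 + 6.7 + 5.8) / 14 = 4.9000
σ̂ = R̄ / d₂ = 4.9000 / 2.534 = 1.9337

1.934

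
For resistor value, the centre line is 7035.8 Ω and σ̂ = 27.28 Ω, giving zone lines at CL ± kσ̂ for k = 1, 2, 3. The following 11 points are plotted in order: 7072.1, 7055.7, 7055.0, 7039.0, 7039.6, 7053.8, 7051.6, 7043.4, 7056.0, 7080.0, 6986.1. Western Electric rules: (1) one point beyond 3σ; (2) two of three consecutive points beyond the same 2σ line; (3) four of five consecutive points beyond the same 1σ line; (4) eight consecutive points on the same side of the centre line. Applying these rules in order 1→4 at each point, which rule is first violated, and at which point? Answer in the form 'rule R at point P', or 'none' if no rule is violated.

Zone of each point (C = within 1σ̂, B = 1σ̂–2σ̂, A = 2σ̂–3σ̂, * = beyond 3σ̂; sign = side of CL): 1:+B, 2:+C, 3:+C, 4:+C, 5:+C, 6:+C, 7:+C, 8:+C, 9:+C, 10:+B, 11:-B
Rule 4 (eight consecutive points on the same side of the centre line) is satisfied at point 8.

rule 4 at point 8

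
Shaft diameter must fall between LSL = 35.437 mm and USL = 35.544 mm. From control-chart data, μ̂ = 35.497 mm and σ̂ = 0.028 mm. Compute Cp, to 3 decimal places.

Cp = (USL − LSL) / (6σ̂) = (35.544 − 35.437) / (6 × 0.028) = 0.1070 / 0.1680 = 0.6369

0.637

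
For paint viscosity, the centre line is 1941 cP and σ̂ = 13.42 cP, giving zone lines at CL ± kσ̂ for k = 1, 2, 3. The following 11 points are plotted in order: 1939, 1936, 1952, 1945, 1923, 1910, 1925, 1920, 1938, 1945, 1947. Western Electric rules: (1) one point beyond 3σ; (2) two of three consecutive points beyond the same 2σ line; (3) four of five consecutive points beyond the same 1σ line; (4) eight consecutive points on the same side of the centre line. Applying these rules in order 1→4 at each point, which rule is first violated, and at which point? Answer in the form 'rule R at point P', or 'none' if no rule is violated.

rule 3 at point 8

Zone of each point (C = within 1σ̂, B = 1σ̂–2σ̂, A = 2σ̂–3σ̂, * = beyond 3σ̂; sign = side of CL): 1:-C, 2:-C, 3:+C, 4:+C, 5:-B, 6:-A, 7:-B, 8:-B, 9:-C, 10:+C, 11:+C
Rule 3 (four of five consecutive points beyond the same 1σ limit) is satisfied at point 8.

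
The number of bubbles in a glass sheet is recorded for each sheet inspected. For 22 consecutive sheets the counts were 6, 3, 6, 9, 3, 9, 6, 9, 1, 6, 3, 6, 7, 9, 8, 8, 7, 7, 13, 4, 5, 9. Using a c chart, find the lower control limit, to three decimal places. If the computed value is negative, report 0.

0.000

c̄ = (6 + 3 + 6 + 9 + 3 + 9 + 6 + 9 + 1 + 6 + 3 + 6 + 7 + 9 + 8 + 8 + 7 + 7 + 13 + 4 + 5 + 9) / 22 = 144 / 22 = 6.5455
LCL = c̄ − 3√c̄ = 6.5455 − 3 × 2.5584 = -1.1298 → 0 (cannot be negative)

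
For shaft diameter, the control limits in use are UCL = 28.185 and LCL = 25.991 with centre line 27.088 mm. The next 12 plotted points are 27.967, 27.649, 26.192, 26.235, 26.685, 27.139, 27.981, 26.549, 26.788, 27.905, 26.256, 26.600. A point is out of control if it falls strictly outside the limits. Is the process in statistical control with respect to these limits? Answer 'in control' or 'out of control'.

All 12 points lie within [25.991, 28.185].

in control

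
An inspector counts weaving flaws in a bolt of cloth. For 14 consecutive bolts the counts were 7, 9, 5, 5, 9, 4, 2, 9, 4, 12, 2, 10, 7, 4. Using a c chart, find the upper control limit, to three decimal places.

13.921

c̄ = (7 + 9 + 5 + 5 + 9 + 4 + 2 + 9 + 4 + 12 + 2 + 10 + 7 + 4) / 14 = 89 / 14 = 6.3571
UCL = c̄ + 3√c̄ = 6.3571 + 3 × √6.3571 = 6.3571 + 3 × 2.5213 = 13.9212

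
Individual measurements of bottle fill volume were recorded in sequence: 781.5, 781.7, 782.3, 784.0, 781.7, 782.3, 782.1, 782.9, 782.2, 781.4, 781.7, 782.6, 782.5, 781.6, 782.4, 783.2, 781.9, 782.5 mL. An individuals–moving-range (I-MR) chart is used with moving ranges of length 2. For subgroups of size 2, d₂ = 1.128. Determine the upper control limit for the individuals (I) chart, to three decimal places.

X̄ = (781.5 + 781.7 + 782.3 + 784.0 + 781.7 + 782.3 + 782.1 + 782.9 + 782.2 + 781.4 + 781.7 + 782.6 + 782.5 + 781.6 + 782.4 + 783.2 + 781.9 + 782.5) / 18 = 782.2500
Moving ranges: 0.2, 0.6, 1.7, 2.3, 0.6, 0.2, 0.8, 0.7, 0.8, 0.3, 0.9, 0.1, 0.9, 0.8, 0.8, 1.3, 0.6; M̄R̄ = 13.6000 / 17 = 0.8000
UCL = X̄ + 3·M̄R̄/d₂ = 782.2500 + 3 × 0.8000 / 1.128 = 784.3777

784.378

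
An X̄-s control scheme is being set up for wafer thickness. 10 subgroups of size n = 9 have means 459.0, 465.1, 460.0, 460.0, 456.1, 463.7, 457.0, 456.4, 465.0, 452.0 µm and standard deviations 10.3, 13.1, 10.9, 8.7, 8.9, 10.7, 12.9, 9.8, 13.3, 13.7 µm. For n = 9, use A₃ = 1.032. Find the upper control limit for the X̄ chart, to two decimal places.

471.02

X̄̄ = (459.0 + 465.1 + 460.0 + 460.0 + 456.1 + 463.7 + 457.0 + 456.4 + 465.0 + 452.0) / 10 = 459.4300
s̄ = (10.3 + 13.1 + 10.9 + 8.7 + 8.9 + 10.7 + 12.9 + 9.8 + 13.3 + 13.7) / 10 = 11.2300
UCL = X̄̄ + A₃·s̄ = 459.4300 + 1.032 × 11.2300 = 471.0194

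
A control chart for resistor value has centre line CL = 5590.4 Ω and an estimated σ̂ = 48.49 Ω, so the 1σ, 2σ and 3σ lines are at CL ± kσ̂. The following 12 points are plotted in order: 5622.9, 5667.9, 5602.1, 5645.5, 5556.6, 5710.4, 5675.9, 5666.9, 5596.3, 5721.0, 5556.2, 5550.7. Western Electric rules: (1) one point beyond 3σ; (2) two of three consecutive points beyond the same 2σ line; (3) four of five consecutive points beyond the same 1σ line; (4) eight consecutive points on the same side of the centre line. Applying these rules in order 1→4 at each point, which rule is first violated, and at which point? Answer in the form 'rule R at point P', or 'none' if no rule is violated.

rule 3 at point 8

Zone of each point (C = within 1σ̂, B = 1σ̂–2σ̂, A = 2σ̂–3σ̂, * = beyond 3σ̂; sign = side of CL): 1:+C, 2:+B, 3:+C, 4:+B, 5:-C, 6:+A, 7:+B, 8:+B, 9:+C, 10:+A, 11:-C, 12:-C
Rule 3 (four of five consecutive points beyond the same 1σ limit) is satisfied at point 8.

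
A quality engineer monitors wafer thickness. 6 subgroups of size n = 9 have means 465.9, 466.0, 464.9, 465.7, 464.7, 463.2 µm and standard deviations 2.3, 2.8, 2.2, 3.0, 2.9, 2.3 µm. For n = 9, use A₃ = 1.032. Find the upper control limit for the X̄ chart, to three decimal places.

467.733

X̄̄ = (465.9 + 466.0 + 464.9 + 465.7 + 464.7 + 463.2) / 6 = 465.0667
s̄ = (2.3 + 2.8 + 2.2 + 3.0 + 2.9 + 2.3) / 6 = 2.5833
UCL = X̄̄ + A₃·s̄ = 465.0667 + 1.032 × 2.5833 = 467.7327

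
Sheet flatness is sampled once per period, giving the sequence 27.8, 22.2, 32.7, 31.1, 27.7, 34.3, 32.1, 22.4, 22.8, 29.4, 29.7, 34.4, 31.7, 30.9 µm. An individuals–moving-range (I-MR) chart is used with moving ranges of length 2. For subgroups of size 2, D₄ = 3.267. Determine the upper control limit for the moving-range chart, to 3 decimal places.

Moving ranges: 5.6, 10.5, 1.6, 3.4, 6.6, 2.2, 9.7, 0.4, 6.6, 0.3, 4.7, 2.7, 0.8; M̄R̄ = 55.1000 / 13 = 4.2385
UCL_MR = D₄·M̄R̄ = 3.267 × 4.2385 = 13.8471

13.847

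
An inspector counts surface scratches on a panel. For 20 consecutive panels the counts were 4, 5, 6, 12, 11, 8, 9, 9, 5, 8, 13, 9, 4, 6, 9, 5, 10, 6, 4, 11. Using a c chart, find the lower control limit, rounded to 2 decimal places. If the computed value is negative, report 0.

0.00

c̄ = (4 + 5 + 6 + 12 + 11 + 8 + 9 + 9 + 5 + 8 + 13 + 9 + 4 + 6 + 9 + 5 + 10 + 6 + 4 + 11) / 20 = 154 / 20 = 7.7000
LCL = c̄ − 3√c̄ = 7.7000 − 3 × 2.7749 = -0.6247 → 0 (cannot be negative)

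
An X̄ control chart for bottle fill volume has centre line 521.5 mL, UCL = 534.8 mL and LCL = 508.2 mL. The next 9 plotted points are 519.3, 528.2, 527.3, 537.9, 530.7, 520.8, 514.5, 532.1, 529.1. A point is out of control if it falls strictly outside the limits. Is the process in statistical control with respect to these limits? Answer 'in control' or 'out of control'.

Compare each point to [508.2, 534.8]: sample 4 = 537.9 > UCL.

out of control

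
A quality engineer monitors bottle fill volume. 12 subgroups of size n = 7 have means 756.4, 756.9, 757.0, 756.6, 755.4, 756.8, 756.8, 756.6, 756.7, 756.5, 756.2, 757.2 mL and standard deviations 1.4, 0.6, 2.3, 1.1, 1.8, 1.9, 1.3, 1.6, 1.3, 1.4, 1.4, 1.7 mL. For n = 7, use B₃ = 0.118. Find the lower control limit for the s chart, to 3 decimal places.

0.175

s̄ = (1.4 + 0.6 + 2.3 + 1.1 + 1.8 + 1.9 + 1.3 + 1.6 + 1.3 + 1.4 + 1.4 + 1.7) / 12 = 1.4833
LCL_s = B₃·s̄ = 0.118 × 1.4833 = 0.1750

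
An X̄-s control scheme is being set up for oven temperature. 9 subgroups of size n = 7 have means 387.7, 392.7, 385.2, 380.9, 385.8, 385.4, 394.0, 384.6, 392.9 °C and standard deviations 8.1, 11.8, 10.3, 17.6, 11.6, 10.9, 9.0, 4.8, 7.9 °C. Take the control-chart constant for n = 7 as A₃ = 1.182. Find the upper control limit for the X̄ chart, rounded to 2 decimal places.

X̄̄ = (387.7 + 392.7 + 385.2 + 380.9 + 385.8 + 385.4 + 394.0 + 384.6 + 392.9) / 9 = 387.6889
s̄ = (8.1 + 11.8 + 10.3 + 17.6 + 11.6 + 10.9 + 9.0 + 4.8 + 7.9) / 9 = 10.2222
UCL = X̄̄ + A₃·s̄ = 387.6889 + 1.182 × 10.2222 = 399.7716

399.77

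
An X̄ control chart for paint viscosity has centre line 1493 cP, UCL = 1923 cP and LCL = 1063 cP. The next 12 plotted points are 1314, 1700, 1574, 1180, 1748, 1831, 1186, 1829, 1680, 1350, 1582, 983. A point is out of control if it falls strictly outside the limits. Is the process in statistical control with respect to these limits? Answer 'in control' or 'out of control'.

Compare each point to [1063, 1923]: sample 12 = 983 < LCL.

out of control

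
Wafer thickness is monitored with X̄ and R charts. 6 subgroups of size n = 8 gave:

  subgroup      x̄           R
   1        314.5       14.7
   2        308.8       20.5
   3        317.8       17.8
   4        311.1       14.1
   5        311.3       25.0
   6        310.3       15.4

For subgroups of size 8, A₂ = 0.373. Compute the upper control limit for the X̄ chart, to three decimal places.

318.983

X̄̄ = (314.5 + 308.8 + 317.8 + 311.1 + 311.3 + 310.3) / 6 = 1873.8000 / 6 = 312.3000
R̄ = (14.7 + 20.5 + 17.8 + 14.1 + 25.0 + 15.4) / 6 = 107.5000 / 6 = 17.9167
UCL = X̄̄ + A₂·R̄ = 312.3000 + 0.373 × 17.9167 = 318.9829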